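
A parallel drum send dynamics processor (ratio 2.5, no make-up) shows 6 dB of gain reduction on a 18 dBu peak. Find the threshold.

Gain reduction = 18 − 12 = 6 dB; output overshoot = GR / (R − 1) = 6 / 1.5 = 4 dB.
Threshold = output − output overshoot = 12 − 4 = 8 dBu.

8 dBu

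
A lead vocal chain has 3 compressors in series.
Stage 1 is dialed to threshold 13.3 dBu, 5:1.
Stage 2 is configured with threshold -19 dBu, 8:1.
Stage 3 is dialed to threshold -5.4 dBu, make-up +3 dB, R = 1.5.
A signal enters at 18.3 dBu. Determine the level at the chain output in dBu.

-11.8375 dBu

Stage 1: overshoot 5 dB → 5/5 = 1 dB → 14.3 dBu.
Stage 2: overshoot 33.3 dB → 33.3/8 = 4.1625 dB → -14.8375 dBu.
Stage 3: -14.8375 dBu ≤ -5.4 dBu, so stage 3 doesn't engage; make-up brings it to -11.8375 dBu.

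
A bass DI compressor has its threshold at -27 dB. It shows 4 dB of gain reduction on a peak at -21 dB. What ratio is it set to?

Input overshoot = -21 − (-27) = 6 dB.
Output overshoot = 6 − 4 = 2 dB.
Ratio = input overshoot / output overshoot = 6 / 2 = 3.

3:1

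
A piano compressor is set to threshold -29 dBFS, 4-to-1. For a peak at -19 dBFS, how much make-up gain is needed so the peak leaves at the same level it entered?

Without make-up, output = threshold + overshoot/4 = -29 + 2.5 = -26.5 dBFS.
Gap to target: 7.5 dB.

7.5 dB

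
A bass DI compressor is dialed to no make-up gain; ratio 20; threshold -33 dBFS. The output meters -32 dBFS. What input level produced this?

That's 1 dB above the -33 dBFS threshold.
Before 20:1 compression the overshoot was 1 × 20 = 20 dB, so input = -33 + 20 = -13 dBFS.

-13 dBFS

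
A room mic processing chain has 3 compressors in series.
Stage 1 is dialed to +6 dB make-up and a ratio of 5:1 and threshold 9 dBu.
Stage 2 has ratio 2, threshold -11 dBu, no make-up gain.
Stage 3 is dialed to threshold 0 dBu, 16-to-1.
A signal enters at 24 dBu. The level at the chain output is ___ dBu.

Stage 1: 24 dBu is 15 dB over 9 dBu; at 5:1 that becomes 3 dB over, giving 12 dBu; +6 dB make-up → 18 dBu.
Stage 2: 29 dB above -11 dBu, reduced 2:1 to 14.5 dB above → 3.5 dBu.
Stage 3: 3.5 dBu is 3.5 dB over 0 dBu; at 16:1 that becomes 0.21875 dB over, giving 0.21875 dBu.

0.21875 dBu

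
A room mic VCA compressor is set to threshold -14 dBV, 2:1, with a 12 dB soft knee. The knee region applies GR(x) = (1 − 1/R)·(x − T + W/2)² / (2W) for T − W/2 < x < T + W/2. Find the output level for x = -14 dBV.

x − T + W/2 = -14 − (-14) + 6 = 6.
GR = (1 − 1/2) × 6² / 24 = 0.5 × 36 / 24 = 0.75 dB.
Output = -14 − 0.75 = -14.75 dBV.

-14.75 dBV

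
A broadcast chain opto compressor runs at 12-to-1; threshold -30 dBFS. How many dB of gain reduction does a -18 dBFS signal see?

The signal is 12 dB above threshold.
At 12:1, output sits 12/12 = 1 dB above threshold.
So the signal is attenuated by 12 − 1 = 11 dB.

11 dB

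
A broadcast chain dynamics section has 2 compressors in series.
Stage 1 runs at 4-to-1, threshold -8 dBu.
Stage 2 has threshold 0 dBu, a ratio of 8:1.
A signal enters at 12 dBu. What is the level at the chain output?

-3 dBu

Stage 1: overshoot 20 dB → 20/4 = 5 dB → -3 dBu.
Stage 2: below threshold (-3 ≤ 0); passes unchanged; output -3 dBu.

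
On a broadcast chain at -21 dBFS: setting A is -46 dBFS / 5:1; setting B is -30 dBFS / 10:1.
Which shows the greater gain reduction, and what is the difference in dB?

A, by 11.9 dB

A: overshoot 25 dB → output overshoot 5 dB → GR 20 dB.
B: overshoot 9 dB → output overshoot 0.9 dB → GR 8.1 dB.
A applies 11.9 dB more gain reduction.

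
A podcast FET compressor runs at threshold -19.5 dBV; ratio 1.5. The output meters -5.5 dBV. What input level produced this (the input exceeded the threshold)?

1.5 dBV

Post-compression overshoot = -5.5 − (-19.5) = 14 dB.
Before 1.5:1 compression the overshoot was 14 × 1.5 = 21 dB, so input = -19.5 + 21 = 1.5 dBV.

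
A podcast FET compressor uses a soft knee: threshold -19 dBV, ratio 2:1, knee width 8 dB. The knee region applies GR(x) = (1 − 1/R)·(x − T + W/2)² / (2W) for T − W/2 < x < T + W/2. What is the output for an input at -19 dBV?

x − T + W/2 = -19 − (-19) + 4 = 4.
GR = (1 − 1/2) × 4² / 16 = 0.5 × 16 / 16 = 0.5 dB.
Output = -19 − 0.5 = -19.5 dBV.

-19.5 dBV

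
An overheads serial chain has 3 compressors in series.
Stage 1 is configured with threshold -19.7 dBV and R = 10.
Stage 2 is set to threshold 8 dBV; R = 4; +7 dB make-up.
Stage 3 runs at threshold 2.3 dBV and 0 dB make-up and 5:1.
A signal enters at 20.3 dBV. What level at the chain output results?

Stage 1: 20.3 dBV is 40 dB over -19.7 dBV; at 10:1 that becomes 4 dB over, giving -15.7 dBV.
Stage 2: -15.7 dBV ≤ 8 dBV, so stage 2 doesn't engage; make-up brings it to -8.7 dBV.
Stage 3: below threshold (-8.7 ≤ 2.3); passes unchanged; output -8.7 dBV.

-8.7 dBV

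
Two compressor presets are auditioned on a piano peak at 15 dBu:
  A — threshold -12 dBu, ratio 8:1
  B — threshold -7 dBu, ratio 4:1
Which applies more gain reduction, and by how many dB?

A, by 7.125 dB

A: 27 dB over, compressed to 3.375 dB over, so 23.625 dB of GR.
B: 22 dB over, compressed to 5.5 dB over, so 16.5 dB of GR.
A applies 7.125 dB more gain reduction.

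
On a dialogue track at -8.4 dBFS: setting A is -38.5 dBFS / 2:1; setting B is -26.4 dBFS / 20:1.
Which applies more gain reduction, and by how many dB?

B, by 2.05 dB

A: overshoot 30.1 dB → output overshoot 15.05 dB → GR 15.05 dB.
B: overshoot 18 dB → output overshoot 0.9 dB → GR 17.1 dB.
Difference: 2.05 dB in favour of B.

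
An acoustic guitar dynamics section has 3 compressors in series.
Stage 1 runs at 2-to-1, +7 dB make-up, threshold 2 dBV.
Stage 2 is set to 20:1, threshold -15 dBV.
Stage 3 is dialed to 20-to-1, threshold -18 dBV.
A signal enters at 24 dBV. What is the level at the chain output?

Stage 1: 22 dB above 2 dBV, reduced 2:1 to 11 dB above → 13 dBV; +7 dB make-up → 20 dBV.
Stage 2: 20 dBV is 35 dB over -15 dBV; at 20:1 that becomes 1.75 dB over, giving -13.25 dBV.
Stage 3: 4.75 dB above -18 dBV, reduced 20:1 to 0.2375 dB above → -17.7625 dBV.

-17.7625 dBV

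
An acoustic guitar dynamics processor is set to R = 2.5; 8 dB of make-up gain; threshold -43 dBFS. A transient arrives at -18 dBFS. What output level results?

Overshoot: -18 − (-43) = 25 dB.
At 2.5:1 the overshoot is divided by 2.5, leaving 10 dB above threshold.
So the level is -43 + 10 = -33 dBFS; make-up adds 8 dB, giving -25 dBFS.

-25 dBFS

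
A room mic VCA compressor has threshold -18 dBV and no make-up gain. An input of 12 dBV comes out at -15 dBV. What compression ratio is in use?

Input overshoot = 12 − (-18) = 30 dB; output overshoot = -15 − (-18) = 3 dB.
Ratio = 30 / 3 = 10.

10:1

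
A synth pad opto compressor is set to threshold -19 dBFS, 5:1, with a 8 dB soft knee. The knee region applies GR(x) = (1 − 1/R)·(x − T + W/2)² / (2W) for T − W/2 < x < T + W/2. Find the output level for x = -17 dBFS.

x − T + W/2 = -17 − (-19) + 4 = 6.
GR = (1 − 1/5) × 6² / 16 = 0.8 × 36 / 16 = 1.8 dB.
Output = -17 − 1.8 = -18.8 dBFS.

-18.8 dBFS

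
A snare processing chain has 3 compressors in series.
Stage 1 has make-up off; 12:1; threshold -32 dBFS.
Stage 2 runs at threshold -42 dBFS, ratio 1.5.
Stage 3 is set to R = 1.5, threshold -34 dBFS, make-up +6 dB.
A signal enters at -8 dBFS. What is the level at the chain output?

Stage 1: -8 dBFS is 24 dB over -32 dBFS; at 12:1 that becomes 2 dB over, giving -30 dBFS.
Stage 2: 12 dB above -42 dBFS, reduced 1.5:1 to 8 dB above → -34 dBFS.
Stage 3: -34 dBFS ≤ -34 dBFS, so stage 3 doesn't engage; make-up brings it to -28 dBFS.

-28 dBFS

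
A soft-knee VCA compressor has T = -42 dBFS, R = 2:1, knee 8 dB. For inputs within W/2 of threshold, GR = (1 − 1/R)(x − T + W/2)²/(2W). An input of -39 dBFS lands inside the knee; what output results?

x − T + W/2 = -39 − (-42) + 4 = 7.
GR = (1 − 1/2) × 7² / 16 = 0.5 × 49 / 16 = 1.53125 dB.
Output = -39 − 1.53125 = -40.53125 dBFS.

-40.53125 dBFS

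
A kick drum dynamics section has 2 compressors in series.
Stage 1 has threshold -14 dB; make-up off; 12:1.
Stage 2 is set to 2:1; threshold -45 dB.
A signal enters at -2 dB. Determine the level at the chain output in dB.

Stage 1: overshoot 12 dB → 12/12 = 1 dB → -13 dB.
Stage 2: 32 dB above -45 dB, reduced 2:1 to 16 dB above → -29 dB.

-29 dB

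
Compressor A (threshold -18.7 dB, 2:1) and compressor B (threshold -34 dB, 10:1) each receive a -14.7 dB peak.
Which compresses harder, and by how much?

A: GR = 4 − 4/2 = 2 dB.
B: GR = 19.3 − 19.3/10 = 17.37 dB.
Difference: 15.37 dB in favour of B.

B, by 15.37 dB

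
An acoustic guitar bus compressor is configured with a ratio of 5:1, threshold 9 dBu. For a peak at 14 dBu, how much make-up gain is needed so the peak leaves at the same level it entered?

Overshoot 5 dB → 5/5 = 1 dB after compression, so the compressed level is 9 + 1 = 10 dBu.
Make-up = target − compressed = 14 − 10 = 4 dB.

4 dB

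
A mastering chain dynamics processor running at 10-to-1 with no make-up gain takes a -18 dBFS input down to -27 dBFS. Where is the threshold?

Let T be the threshold. Output overshoot = (input overshoot)/R, so -27 − T = (-18 − T)/10.
10·(-27 − T) = -18 − T → 9·T = -270 − (-18) = -252.
T = -252/9 = -28 dBFS.

-28 dBFS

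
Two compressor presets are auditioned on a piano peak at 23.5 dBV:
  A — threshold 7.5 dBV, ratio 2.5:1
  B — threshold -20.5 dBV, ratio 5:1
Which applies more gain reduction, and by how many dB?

A: overshoot 16 dB → output overshoot 6.4 dB → GR 9.6 dB.
B: overshoot 44 dB → output overshoot 8.8 dB → GR 35.2 dB.
B applies 25.6 dB more gain reduction.

B, by 25.6 dB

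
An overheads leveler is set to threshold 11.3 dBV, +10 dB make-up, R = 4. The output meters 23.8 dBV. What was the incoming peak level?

Stripping the +10 dB make-up gives 13.8 dBV at the gain stage.
That's 2.5 dB above the 11.3 dBV threshold.
Before 4:1 compression the overshoot was 2.5 × 4 = 10 dB, so input = 11.3 + 10 = 21.3 dBV.

21.3 dBV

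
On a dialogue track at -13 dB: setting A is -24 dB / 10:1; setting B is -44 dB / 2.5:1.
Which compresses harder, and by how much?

B, by 8.7 dB

A: GR = 11 − 11/10 = 9.9 dB.
B: GR = 31 − 31/2.5 = 18.6 dB.
Difference: 8.7 dB in favour of B.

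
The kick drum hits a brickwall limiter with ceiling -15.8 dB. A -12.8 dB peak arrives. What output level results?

-15.8 dB

A brickwall limiter is an ∞:1 compressor: any input above the ceiling is clamped to -15.8 dB.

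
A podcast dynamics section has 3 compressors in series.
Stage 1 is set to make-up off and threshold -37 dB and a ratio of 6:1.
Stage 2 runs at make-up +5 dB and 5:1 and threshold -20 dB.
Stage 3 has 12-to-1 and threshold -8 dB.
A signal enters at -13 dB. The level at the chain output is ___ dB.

Stage 1: overshoot 24 dB → 24/6 = 4 dB → -33 dB.
Stage 2: -33 dB is at or below the -20 dB threshold — no compression; make-up brings it to -28 dB.
Stage 3: -28 dB is at or below the -8 dB threshold — no compression; output -28 dB.

-28 dB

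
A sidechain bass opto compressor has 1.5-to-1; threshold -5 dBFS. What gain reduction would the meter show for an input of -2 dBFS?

The signal is 3 dB above threshold.
A 1.5:1 ratio leaves 2 dB of that excess.
Gain reduction = 3 − 2 = 1 dB.

1 dB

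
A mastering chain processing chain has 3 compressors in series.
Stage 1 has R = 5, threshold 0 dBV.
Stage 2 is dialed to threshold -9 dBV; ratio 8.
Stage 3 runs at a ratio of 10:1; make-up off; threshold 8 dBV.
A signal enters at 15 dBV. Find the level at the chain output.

-7.5 dBV

Stage 1: overshoot 15 dB → 15/5 = 3 dB → 3 dBV.
Stage 2: 12 dB above -9 dBV, reduced 8:1 to 1.5 dB above → -7.5 dBV.
Stage 3: -7.5 dBV is at or below the 8 dBV threshold — no compression; output -7.5 dBV.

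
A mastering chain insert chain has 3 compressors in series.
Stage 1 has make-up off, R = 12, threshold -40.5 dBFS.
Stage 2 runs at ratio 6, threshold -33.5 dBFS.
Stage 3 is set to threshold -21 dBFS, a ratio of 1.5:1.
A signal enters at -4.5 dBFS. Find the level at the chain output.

-37.5 dBFS

Stage 1: 36 dB above -40.5 dBFS, reduced 12:1 to 3 dB above → -37.5 dBFS.
Stage 2: -37.5 dBFS is at or below the -33.5 dBFS threshold — no compression; output -37.5 dBFS.
Stage 3: below threshold (-37.5 ≤ -21); passes unchanged; output -37.5 dBFS.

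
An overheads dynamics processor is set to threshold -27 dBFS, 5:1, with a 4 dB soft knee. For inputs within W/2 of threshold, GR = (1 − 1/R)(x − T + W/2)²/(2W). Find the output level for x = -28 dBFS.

-28.1 dBFS

x − T + W/2 = -28 − (-27) + 2 = 1.
GR = (1 − 1/5) × 1² / 8 = 0.8 × 1 / 8 = 0.1 dB.
Output = -28 − 0.1 = -28.1 dBFS.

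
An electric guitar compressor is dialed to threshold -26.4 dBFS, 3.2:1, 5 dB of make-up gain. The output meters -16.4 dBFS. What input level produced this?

-10.4 dBFS

Before make-up, the level was -16.4 − 5 = -21.4 dBFS.
The compressed level sits -21.4 − (-26.4) = 5 dB over threshold.
Before 3.2:1 compression the overshoot was 5 × 3.2 = 16 dB, so input = -26.4 + 16 = -10.4 dBFS.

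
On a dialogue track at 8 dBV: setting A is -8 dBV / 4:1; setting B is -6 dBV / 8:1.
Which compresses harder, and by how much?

A: GR = 16 − 16/4 = 12 dB.
B: GR = 14 − 14/8 = 12.25 dB.
Difference: 0.25 dB in favour of B.

B, by 0.25 dB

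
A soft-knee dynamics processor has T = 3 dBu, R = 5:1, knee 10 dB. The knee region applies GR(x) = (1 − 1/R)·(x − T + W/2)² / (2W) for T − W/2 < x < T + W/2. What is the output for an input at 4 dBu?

x − T + W/2 = 4 − 3 + 5 = 6.
GR = (1 − 1/5) × 6² / 20 = 0.8 × 36 / 20 = 1.44 dB.
Output = 4 − 1.44 = 2.56 dBu.

2.56 dBu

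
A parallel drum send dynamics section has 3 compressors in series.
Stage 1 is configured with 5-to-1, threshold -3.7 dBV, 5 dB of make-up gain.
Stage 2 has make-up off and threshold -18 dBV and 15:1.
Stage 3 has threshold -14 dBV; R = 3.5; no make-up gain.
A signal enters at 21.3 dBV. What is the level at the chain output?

-16.38 dBV

Stage 1: 25 dB above -3.7 dBV, reduced 5:1 to 5 dB above → 1.3 dBV; +5 dB make-up → 6.3 dBV.
Stage 2: 24.3 dB above -18 dBV, reduced 15:1 to 1.62 dB above → -16.38 dBV.
Stage 3: -16.38 dBV is at or below the -14 dBV threshold — no compression; output -16.38 dBV.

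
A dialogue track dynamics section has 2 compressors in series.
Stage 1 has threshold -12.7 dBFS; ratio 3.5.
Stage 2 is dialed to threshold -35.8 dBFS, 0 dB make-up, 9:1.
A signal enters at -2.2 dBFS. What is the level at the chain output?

Stage 1: 10.5 dB above -12.7 dBFS, reduced 3.5:1 to 3 dB above → -9.7 dBFS.
Stage 2: overshoot 26.1 dB → 26.1/9 = 2.9 dB → -32.9 dBFS.

-32.9 dBFS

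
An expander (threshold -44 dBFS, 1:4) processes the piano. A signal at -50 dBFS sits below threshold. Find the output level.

Undershoot = (-44) − (-50) = 6 dB.
At 1:4, that expands to 24 dB under threshold.
Output = -44 − 24 = -68 dBFS.

-68 dBFS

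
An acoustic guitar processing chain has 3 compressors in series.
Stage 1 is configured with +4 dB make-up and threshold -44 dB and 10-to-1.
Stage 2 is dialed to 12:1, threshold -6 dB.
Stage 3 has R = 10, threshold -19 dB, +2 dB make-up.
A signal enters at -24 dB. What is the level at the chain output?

-36 dB

Stage 1: overshoot 20 dB → 20/10 = 2 dB → -42 dB; +4 dB make-up → -38 dB.
Stage 2: -38 dB ≤ -6 dB, so stage 2 doesn't engage; output -38 dB.
Stage 3: below threshold (-38 ≤ -19); passes unchanged; make-up brings it to -36 dB.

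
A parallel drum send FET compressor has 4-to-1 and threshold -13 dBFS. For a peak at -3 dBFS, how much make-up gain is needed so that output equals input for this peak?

7.5 dB

The peak compresses to -13 + 10/4 = -10.5 dBFS.
To reach -3 dBFS requires -3 − (-10.5) = 7.5 dB of make-up.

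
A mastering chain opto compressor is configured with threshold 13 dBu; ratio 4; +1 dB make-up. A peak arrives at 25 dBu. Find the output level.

Overshoot: 25 − 13 = 12 dB.
At 4:1 the overshoot is divided by 4, leaving 3 dB above threshold.
That puts the output at 16 dBu; make-up adds 1 dB, giving 17 dBu.

17 dBu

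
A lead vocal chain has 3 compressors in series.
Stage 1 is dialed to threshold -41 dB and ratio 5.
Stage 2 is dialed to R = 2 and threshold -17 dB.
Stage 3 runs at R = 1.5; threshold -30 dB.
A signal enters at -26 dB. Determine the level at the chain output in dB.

-38 dB

Stage 1: -26 dB is 15 dB over -41 dB; at 5:1 that becomes 3 dB over, giving -38 dB.
Stage 2: -38 dB ≤ -17 dB, so stage 2 doesn't engage; output -38 dB.
Stage 3: -38 dB is at or below the -30 dB threshold — no compression; output -38 dB.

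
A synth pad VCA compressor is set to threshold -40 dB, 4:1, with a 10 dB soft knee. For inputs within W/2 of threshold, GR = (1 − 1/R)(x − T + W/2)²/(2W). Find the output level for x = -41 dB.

-41.6 dB

x − T + W/2 = -41 − (-40) + 5 = 4.
GR = (1 − 1/4) × 4² / 20 = 0.75 × 16 / 20 = 0.6 dB.
Output = -41 − 0.6 = -41.6 dB.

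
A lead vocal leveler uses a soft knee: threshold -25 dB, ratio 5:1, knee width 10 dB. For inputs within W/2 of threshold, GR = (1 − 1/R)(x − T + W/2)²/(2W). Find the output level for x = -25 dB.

-26 dB

x − T + W/2 = -25 − (-25) + 5 = 5.
GR = (1 − 1/5) × 5² / 20 = 0.8 × 25 / 20 = 1 dB.
Output = -25 − 1 = -26 dB.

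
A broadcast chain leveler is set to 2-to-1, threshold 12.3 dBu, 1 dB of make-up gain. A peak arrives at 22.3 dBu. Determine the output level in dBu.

22.3 dBu sits 10 dB over threshold.
At 2:1 the overshoot is divided by 2, leaving 5 dB above threshold.
That puts the output at 17.3 dBu; make-up adds 1 dB, giving 18.3 dBu.

18.3 dBu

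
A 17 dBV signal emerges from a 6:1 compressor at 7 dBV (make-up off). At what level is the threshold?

Gain reduction = 17 − 7 = 10 dB; output overshoot = GR / (R − 1) = 10 / 5 = 2 dB.
Threshold = output − output overshoot = 7 − 2 = 5 dBV.

5 dBV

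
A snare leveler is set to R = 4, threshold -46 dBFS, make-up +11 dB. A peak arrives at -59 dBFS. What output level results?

-59 dBFS is 13 dB below the -46 dBFS threshold, so no gain reduction is applied.
Make-up gain adds 11 dB: -59 + 11 = -48 dBFS.

-48 dBFS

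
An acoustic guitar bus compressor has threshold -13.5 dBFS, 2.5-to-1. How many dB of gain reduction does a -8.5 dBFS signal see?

The signal is 5 dB above threshold.
A 2.5:1 ratio leaves 2 dB of that excess.
So the signal is attenuated by 5 − 2 = 3 dB.

3 dB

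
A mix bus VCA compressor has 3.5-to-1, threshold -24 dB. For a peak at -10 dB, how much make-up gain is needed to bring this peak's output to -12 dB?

8 dB

The peak compresses to -24 + 14/3.5 = -20 dB.
To reach -12 dB requires -12 − (-20) = 8 dB of make-up.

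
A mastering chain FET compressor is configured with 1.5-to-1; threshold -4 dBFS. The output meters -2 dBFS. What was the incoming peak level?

-1 dBFS

That's 2 dB above the -4 dBFS threshold.
Undo the ratio: input overshoot = 2 × 1.5 = 3 dB, giving input = -1 dBFS.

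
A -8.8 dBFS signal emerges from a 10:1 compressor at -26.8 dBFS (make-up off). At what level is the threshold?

Gain reduction = -8.8 − (-26.8) = 18 dB; output overshoot = GR / (R − 1) = 18 / 9 = 2 dB.
Threshold = output − output overshoot = -26.8 − 2 = -28.8 dBFS.

-28.8 dBFS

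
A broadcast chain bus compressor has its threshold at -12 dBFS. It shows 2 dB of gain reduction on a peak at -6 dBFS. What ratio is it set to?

Input overshoot = -6 − (-12) = 6 dB.
Output overshoot = 6 − 2 = 4 dB.
Ratio = input overshoot / output overshoot = 6 / 4 = 1.5.

1.5:1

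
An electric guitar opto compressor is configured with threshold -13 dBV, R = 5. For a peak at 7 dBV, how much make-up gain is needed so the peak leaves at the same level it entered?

Without make-up, output = threshold + overshoot/5 = -13 + 4 = -9 dBV.
Gap to target: 16 dB.

16 dB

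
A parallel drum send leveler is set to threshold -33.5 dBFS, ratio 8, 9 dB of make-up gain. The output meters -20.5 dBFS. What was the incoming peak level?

Before make-up, the level was -20.5 − 9 = -29.5 dBFS.
Post-compression overshoot = -29.5 − (-33.5) = 4 dB.
Before 8:1 compression the overshoot was 4 × 8 = 32 dB, so input = -33.5 + 32 = -1.5 dBFS.

-1.5 dBFS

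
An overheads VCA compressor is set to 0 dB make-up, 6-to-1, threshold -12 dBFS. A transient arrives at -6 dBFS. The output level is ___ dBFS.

-11 dBFS

-6 dBFS sits 6 dB over threshold.
The 6 dB excess becomes 1 dB after 6:1 reduction.
So the level is -12 + 1 = -11 dBFS.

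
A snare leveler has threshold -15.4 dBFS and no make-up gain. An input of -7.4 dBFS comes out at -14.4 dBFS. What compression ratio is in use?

8:1

Input overshoot = -7.4 − (-15.4) = 8 dB; output overshoot = -14.4 − (-15.4) = 1 dB.
Ratio = 8 / 1 = 8.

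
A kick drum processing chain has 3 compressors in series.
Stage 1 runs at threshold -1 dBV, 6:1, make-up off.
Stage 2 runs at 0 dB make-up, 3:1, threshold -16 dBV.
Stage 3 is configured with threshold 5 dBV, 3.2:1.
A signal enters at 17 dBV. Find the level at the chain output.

-10 dBV

Stage 1: overshoot 18 dB → 18/6 = 3 dB → 2 dBV.
Stage 2: overshoot 18 dB → 18/3 = 6 dB → -10 dBV.
Stage 3: -10 dBV ≤ 5 dBV, so stage 3 doesn't engage; output -10 dBV.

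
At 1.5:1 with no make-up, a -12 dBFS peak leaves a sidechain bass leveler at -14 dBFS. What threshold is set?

Input is 6 dB above T (since output overshoot × R = input overshoot: (-14 − T)·1.5 = -12 − T gives T = -18 dBFS).
Check: -18 + (-12 − (-18))/1.5 = -18 + 4 = -14 dBFS. ✓

-18 dBFS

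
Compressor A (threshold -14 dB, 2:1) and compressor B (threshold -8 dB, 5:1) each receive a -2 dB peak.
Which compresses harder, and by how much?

A, by 1.2 dB

A: 12 dB over, compressed to 6 dB over, so 6 dB of GR.
B: 6 dB over, compressed to 1.2 dB over, so 4.8 dB of GR.
A applies 1.2 dB more gain reduction.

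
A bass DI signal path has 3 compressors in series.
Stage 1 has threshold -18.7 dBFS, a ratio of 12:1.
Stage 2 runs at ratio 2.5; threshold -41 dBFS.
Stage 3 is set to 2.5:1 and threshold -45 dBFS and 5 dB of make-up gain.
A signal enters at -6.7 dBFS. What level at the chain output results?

Stage 1: -6.7 dBFS is 12 dB over -18.7 dBFS; at 12:1 that becomes 1 dB over, giving -17.7 dBFS.
Stage 2: -17.7 dBFS is 23.3 dB over -41 dBFS; at 2.5:1 that becomes 9.32 dB over, giving -31.68 dBFS.
Stage 3: -31.68 dBFS is 13.32 dB over -45 dBFS; at 2.5:1 that becomes 5.328 dB over, giving -39.672 dBFS; +5 dB make-up → -34.672 dBFS.

-34.672 dBFS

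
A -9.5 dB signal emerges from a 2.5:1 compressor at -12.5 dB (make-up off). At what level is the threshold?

Input is 5 dB above T (since output overshoot × R = input overshoot: (-12.5 − T)·2.5 = -9.5 − T gives T = -14.5 dB).
Check: -14.5 + (-9.5 − (-14.5))/2.5 = -14.5 + 2 = -12.5 dB. ✓

-14.5 dB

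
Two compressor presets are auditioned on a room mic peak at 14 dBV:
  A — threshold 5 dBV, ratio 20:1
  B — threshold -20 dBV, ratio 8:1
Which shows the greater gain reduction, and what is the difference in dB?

B, by 21.2 dB

A: overshoot 9 dB → output overshoot 0.45 dB → GR 8.55 dB.
B: overshoot 34 dB → output overshoot 4.25 dB → GR 29.75 dB.
B applies 21.2 dB more gain reduction.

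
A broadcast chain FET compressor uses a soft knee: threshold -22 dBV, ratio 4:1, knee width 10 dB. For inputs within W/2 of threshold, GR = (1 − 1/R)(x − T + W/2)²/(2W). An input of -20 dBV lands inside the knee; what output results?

x − T + W/2 = -20 − (-22) + 5 = 7.
GR = (1 − 1/4) × 7² / 20 = 0.75 × 49 / 20 = 1.8375 dB.
Output = -20 − 1.8375 = -21.8375 dBV.

-21.8375 dBV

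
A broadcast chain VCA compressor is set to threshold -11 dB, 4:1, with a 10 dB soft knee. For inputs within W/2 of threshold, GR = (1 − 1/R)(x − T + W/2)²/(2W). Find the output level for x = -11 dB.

x − T + W/2 = -11 − (-11) + 5 = 5.
GR = (1 − 1/4) × 5² / 20 = 0.75 × 25 / 20 = 0.9375 dB.
Output = -11 − 0.9375 = -11.9375 dB.

-11.9375 dB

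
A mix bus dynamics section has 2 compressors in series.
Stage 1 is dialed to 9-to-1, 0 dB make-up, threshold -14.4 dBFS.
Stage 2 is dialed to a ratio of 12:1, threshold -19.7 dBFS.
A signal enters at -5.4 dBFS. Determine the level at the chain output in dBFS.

-19.175 dBFS

Stage 1: 9 dB above -14.4 dBFS, reduced 9:1 to 1 dB above → -13.4 dBFS.
Stage 2: -13.4 dBFS is 6.3 dB over -19.7 dBFS; at 12:1 that becomes 0.525 dB over, giving -19.175 dBFS.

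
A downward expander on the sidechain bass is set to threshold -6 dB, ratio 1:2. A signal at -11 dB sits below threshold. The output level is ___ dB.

Undershoot = (-6) − (-11) = 5 dB.
At 1:2, that expands to 10 dB under threshold.
Output = -6 − 10 = -16 dB.

-16 dB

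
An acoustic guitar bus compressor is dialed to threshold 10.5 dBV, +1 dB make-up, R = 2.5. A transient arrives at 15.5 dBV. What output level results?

Overshoot: 15.5 − 10.5 = 5 dB.
2.5:1 compression reduces that to 5/2.5 = 2 dB over.
Output = 10.5 + 2 = 12.5 dBV; make-up adds 1 dB, giving 13.5 dBV.

13.5 dBV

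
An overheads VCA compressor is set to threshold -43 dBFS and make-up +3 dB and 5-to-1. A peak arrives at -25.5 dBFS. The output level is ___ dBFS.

Overshoot: -25.5 − (-43) = 17.5 dB.
At 5:1 the overshoot is divided by 5, leaving 3.5 dB above threshold.
So the level is -43 + 3.5 = -39.5 dBFS; make-up adds 3 dB, giving -36.5 dBFS.

-36.5 dBFS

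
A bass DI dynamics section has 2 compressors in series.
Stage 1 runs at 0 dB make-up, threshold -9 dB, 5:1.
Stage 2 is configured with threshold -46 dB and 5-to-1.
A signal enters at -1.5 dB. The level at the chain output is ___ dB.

-38.3 dB

Stage 1: -1.5 dB is 7.5 dB over -9 dB; at 5:1 that becomes 1.5 dB over, giving -7.5 dB.
Stage 2: overshoot 38.5 dB → 38.5/5 = 7.7 dB → -38.3 dB.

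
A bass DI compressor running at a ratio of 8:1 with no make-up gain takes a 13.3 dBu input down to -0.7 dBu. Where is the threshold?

-2.7 dBu

Let T be the threshold. Output overshoot = (input overshoot)/R, so -0.7 − T = (13.3 − T)/8.
8·(-0.7 − T) = 13.3 − T → 7·T = -5.6 − 13.3 = -18.9.
T = -18.9/7 = -2.7 dBu.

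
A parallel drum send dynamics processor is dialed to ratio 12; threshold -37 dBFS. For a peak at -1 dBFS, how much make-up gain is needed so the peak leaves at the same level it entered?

The peak compresses to -37 + 36/12 = -34 dBFS.
To reach -1 dBFS requires -1 − (-34) = 33 dB of make-up.

33 dB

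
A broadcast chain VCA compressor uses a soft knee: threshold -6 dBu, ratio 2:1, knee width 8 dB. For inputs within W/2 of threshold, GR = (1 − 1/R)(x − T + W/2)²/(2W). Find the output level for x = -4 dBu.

-5.125 dBu

x − T + W/2 = -4 − (-6) + 4 = 6.
GR = (1 − 1/2) × 6² / 16 = 0.5 × 36 / 16 = 1.125 dB.
Output = -4 − 1.125 = -5.125 dBu.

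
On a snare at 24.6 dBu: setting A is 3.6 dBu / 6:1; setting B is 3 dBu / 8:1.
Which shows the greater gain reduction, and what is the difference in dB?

B, by 1.4 dB

A: 21 dB over, compressed to 3.5 dB over, so 17.5 dB of GR.
B: 21.6 dB over, compressed to 2.7 dB over, so 18.9 dB of GR.
B reduces 1.4 dB more.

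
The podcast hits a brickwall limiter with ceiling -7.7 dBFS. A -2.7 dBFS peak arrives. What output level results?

At ∞:1, everything above -7.7 dBFS is held at the ceiling.

-7.7 dBFS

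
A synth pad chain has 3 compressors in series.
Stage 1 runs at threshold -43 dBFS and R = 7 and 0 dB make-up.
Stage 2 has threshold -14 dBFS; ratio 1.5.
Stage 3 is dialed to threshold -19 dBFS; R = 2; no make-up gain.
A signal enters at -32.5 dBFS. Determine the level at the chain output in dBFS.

Stage 1: 10.5 dB above -43 dBFS, reduced 7:1 to 1.5 dB above → -41.5 dBFS.
Stage 2: below threshold (-41.5 ≤ -14); passes unchanged; output -41.5 dBFS.
Stage 3: -41.5 dBFS ≤ -19 dBFS, so stage 3 doesn't engage; output -41.5 dBFS.

-41.5 dBFS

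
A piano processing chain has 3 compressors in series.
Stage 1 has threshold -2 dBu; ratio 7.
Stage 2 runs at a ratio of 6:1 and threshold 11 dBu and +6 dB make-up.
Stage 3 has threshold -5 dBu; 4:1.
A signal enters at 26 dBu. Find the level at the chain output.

Stage 1: 28 dB above -2 dBu, reduced 7:1 to 4 dB above → 2 dBu.
Stage 2: 2 dBu ≤ 11 dBu, so stage 2 doesn't engage; make-up brings it to 8 dBu.
Stage 3: 8 dBu is 13 dB over -5 dBu; at 4:1 that becomes 3.25 dB over, giving -1.75 dBu.

-1.75 dBu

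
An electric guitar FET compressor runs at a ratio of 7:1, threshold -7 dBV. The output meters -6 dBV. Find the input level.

That's 1 dB above the -7 dBV threshold.
Undo the ratio: input overshoot = 1 × 7 = 7 dB, giving input = 0 dBV.

0 dBV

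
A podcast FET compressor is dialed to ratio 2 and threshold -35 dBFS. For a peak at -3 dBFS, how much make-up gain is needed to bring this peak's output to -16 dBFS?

Overshoot 32 dB → 32/2 = 16 dB after compression, so the compressed level is -35 + 16 = -19 dBFS.
Make-up = target − compressed = -16 − (-19) = 3 dB.

3 dB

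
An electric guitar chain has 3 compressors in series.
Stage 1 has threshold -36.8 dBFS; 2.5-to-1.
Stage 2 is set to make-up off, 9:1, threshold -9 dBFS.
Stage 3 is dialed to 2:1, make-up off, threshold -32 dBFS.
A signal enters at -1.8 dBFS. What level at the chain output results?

-27.4 dBFS

Stage 1: overshoot 35 dB → 35/2.5 = 14 dB → -22.8 dBFS.
Stage 2: -22.8 dBFS ≤ -9 dBFS, so stage 2 doesn't engage; output -22.8 dBFS.
Stage 3: -22.8 dBFS is 9.2 dB over -32 dBFS; at 2:1 that becomes 4.6 dB over, giving -27.4 dBFS.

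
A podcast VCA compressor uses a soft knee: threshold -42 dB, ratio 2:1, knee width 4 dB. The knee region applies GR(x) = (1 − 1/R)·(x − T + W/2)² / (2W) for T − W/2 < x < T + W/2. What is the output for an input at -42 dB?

-42.25 dB

x − T + W/2 = -42 − (-42) + 2 = 2.
GR = (1 − 1/2) × 2² / 8 = 0.5 × 4 / 8 = 0.25 dB.
Output = -42 − 0.25 = -42.25 dB.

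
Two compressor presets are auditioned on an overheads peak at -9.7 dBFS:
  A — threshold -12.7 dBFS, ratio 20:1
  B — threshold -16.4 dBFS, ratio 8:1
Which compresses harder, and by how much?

B, by 3.0125 dB

A: overshoot 3 dB → output overshoot 0.15 dB → GR 2.85 dB.
B: overshoot 6.7 dB → output overshoot 0.8375 dB → GR 5.8625 dB.
B reduces 3.0125 dB more.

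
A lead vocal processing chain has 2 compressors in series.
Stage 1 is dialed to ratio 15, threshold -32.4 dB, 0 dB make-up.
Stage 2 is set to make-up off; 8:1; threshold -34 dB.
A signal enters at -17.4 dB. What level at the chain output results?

-33.675 dB

Stage 1: -17.4 dB is 15 dB over -32.4 dB; at 15:1 that becomes 1 dB over, giving -31.4 dB.
Stage 2: -31.4 dB is 2.6 dB over -34 dB; at 8:1 that becomes 0.325 dB over, giving -33.675 dB.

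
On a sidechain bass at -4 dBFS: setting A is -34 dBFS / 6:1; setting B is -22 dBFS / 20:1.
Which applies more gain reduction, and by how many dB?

A, by 7.9 dB

A: GR = 30 − 30/6 = 25 dB.
B: GR = 18 − 18/20 = 17.1 dB.
Difference: 7.9 dB in favour of A.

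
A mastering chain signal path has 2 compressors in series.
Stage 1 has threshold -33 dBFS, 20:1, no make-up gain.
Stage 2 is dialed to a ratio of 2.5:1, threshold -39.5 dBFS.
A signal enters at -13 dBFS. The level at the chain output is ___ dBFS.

-36.5 dBFS

Stage 1: -13 dBFS is 20 dB over -33 dBFS; at 20:1 that becomes 1 dB over, giving -32 dBFS.
Stage 2: -32 dBFS is 7.5 dB over -39.5 dBFS; at 2.5:1 that becomes 3 dB over, giving -36.5 dBFS.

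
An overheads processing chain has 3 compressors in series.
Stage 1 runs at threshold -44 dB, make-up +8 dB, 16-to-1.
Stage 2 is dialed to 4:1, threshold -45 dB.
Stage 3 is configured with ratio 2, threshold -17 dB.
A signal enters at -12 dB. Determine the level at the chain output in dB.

-42.25 dB

Stage 1: overshoot 32 dB → 32/16 = 2 dB → -42 dB; +8 dB make-up → -34 dB.
Stage 2: overshoot 11 dB → 11/4 = 2.75 dB → -42.25 dB.
Stage 3: -42.25 dB is at or below the -17 dB threshold — no compression; output -42.25 dB.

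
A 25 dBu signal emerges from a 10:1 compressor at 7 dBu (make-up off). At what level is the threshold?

Let T be the threshold. Output overshoot = (input overshoot)/R, so 7 − T = (25 − T)/10.
10·(7 − T) = 25 − T → 9·T = 70 − 25 = 45.
T = 45/9 = 5 dBu.

5 dBu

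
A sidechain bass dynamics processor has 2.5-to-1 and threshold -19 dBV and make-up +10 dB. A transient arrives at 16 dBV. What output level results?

5 dBV

16 dBV sits 35 dB over threshold.
At 2.5:1 the overshoot is divided by 2.5, leaving 14 dB above threshold.
Output = -19 + 14 = -5 dBV; make-up adds 10 dB, giving 5 dBV.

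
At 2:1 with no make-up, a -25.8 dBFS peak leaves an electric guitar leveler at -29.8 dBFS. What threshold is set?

Input is 8 dB above T (since output overshoot × R = input overshoot: (-29.8 − T)·2 = -25.8 − T gives T = -33.8 dBFS).
Check: -33.8 + (-25.8 − (-33.8))/2 = -33.8 + 4 = -29.8 dBFS. ✓

-33.8 dBFS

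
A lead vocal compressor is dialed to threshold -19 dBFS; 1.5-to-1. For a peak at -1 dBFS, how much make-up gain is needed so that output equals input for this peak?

6 dB

The peak compresses to -19 + 18/1.5 = -7 dBFS.
To reach -1 dBFS requires -1 − (-7) = 6 dB of make-up.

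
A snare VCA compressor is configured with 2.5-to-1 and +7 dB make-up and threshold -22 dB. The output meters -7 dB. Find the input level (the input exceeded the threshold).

-2 dB

Remove make-up: -7 − 7 = -14 dB.
That's 8 dB above the -22 dB threshold.
Undo the ratio: input overshoot = 8 × 2.5 = 20 dB, giving input = -2 dB.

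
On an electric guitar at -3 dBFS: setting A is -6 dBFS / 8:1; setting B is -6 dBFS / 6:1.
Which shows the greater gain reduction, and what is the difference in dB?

A, by 0.125 dB

A: overshoot 3 dB → output overshoot 0.375 dB → GR 2.625 dB.
B: overshoot 3 dB → output overshoot 0.5 dB → GR 2.5 dB.
A applies 0.125 dB more gain reduction.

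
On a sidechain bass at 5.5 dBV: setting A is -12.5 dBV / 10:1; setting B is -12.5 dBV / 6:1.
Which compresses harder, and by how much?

A, by 1.2 dB

A: GR = 18 − 18/10 = 16.2 dB.
B: GR = 18 − 18/6 = 15 dB.
Difference: 1.2 dB in favour of A.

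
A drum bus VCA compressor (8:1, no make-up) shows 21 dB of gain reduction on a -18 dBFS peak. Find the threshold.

Let T be the threshold. Output overshoot = (input overshoot)/R, so -39 − T = (-18 − T)/8.
8·(-39 − T) = -18 − T → 7·T = -312 − (-18) = -294.
T = -294/7 = -42 dBFS.

-42 dBFS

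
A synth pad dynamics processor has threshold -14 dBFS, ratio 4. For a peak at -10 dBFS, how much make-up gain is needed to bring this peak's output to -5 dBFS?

The peak compresses to -14 + 4/4 = -13 dBFS.
To reach -5 dBFS requires -5 − (-13) = 8 dB of make-up.

8 dB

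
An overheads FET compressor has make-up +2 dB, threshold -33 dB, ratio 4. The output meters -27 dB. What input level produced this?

-17 dB

Remove make-up: -27 − 2 = -29 dB.
The compressed level sits -29 − (-33) = 4 dB over threshold.
Input overshoot = R × output overshoot = 16 dB → input = -33 + 16 = -17 dB.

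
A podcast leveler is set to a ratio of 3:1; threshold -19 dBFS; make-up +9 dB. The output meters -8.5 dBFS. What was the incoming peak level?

Before make-up, the level was -8.5 − 9 = -17.5 dBFS.
The compressed level sits -17.5 − (-19) = 1.5 dB over threshold.
Input overshoot = R × output overshoot = 4.5 dB → input = -19 + 4.5 = -14.5 dBFS.

-14.5 dBFS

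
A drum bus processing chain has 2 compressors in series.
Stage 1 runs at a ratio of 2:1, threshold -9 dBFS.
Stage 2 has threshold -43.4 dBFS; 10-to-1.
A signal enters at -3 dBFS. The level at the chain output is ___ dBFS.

Stage 1: -3 dBFS is 6 dB over -9 dBFS; at 2:1 that becomes 3 dB over, giving -6 dBFS.
Stage 2: overshoot 37.4 dB → 37.4/10 = 3.74 dB → -39.66 dBFS.

-39.66 dBFS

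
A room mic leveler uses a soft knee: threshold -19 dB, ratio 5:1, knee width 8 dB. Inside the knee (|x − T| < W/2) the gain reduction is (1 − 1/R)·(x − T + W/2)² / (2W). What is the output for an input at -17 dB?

-18.8 dB

x − T + W/2 = -17 − (-19) + 4 = 6.
GR = (1 − 1/5) × 6² / 16 = 0.8 × 36 / 16 = 1.8 dB.
Output = -17 − 1.8 = -18.8 dB.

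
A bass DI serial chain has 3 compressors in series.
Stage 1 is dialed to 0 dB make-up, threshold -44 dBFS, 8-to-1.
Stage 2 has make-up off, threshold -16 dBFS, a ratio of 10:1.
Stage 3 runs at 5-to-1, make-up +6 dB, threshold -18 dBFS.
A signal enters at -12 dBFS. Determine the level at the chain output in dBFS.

Stage 1: 32 dB above -44 dBFS, reduced 8:1 to 4 dB above → -40 dBFS.
Stage 2: below threshold (-40 ≤ -16); passes unchanged; output -40 dBFS.
Stage 3: -40 dBFS is at or below the -18 dBFS threshold — no compression; make-up brings it to -34 dBFS.

-34 dBFS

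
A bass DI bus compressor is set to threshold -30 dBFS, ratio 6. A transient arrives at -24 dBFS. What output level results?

-29 dBFS

The input is 6 dB above the -30 dBFS threshold.
At 6:1 the overshoot is divided by 6, leaving 1 dB above threshold.
Output = -30 + 1 = -29 dBFS.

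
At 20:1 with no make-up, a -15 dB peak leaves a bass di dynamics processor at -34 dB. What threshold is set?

Let T be the threshold. Output overshoot = (input overshoot)/R, so -34 − T = (-15 − T)/20.
20·(-34 − T) = -15 − T → 19·T = -680 − (-15) = -665.
T = -665/19 = -35 dB.

-35 dB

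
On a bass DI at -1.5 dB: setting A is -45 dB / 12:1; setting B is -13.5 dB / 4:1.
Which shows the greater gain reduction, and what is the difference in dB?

A: 43.5 dB over, compressed to 3.625 dB over, so 39.875 dB of GR.
B: 12 dB over, compressed to 3 dB over, so 9 dB of GR.
A reduces 30.875 dB more.

A, by 30.875 dB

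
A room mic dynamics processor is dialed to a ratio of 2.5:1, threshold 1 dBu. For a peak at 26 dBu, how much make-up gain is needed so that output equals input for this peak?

15 dB

The peak compresses to 1 + 25/2.5 = 11 dBu.
To reach 26 dBu requires 26 − 11 = 15 dB of make-up.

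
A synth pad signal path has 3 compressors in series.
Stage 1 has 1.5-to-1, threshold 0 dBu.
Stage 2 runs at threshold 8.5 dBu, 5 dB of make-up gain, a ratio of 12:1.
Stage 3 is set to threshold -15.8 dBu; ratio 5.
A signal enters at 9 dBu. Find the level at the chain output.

-10.44 dBu

Stage 1: 9 dBu is 9 dB over 0 dBu; at 1.5:1 that becomes 6 dB over, giving 6 dBu.
Stage 2: 6 dBu is at or below the 8.5 dBu threshold — no compression; make-up brings it to 11 dBu.
Stage 3: 26.8 dB above -15.8 dBu, reduced 5:1 to 5.36 dB above → -10.44 dBu.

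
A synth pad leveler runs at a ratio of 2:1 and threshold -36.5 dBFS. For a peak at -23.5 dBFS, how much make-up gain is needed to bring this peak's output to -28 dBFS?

The peak compresses to -36.5 + 13/2 = -30 dBFS.
To reach -28 dBFS requires -28 − (-30) = 2 dB of make-up.

2 dB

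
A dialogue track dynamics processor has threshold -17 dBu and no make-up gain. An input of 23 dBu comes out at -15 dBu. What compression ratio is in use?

20:1

Input overshoot = 23 − (-17) = 40 dB; output overshoot = -15 − (-17) = 2 dB.
Ratio = 40 / 2 = 20.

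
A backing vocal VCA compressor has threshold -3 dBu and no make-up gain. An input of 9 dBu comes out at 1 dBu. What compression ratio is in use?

Input overshoot = 9 − (-3) = 12 dB; output overshoot = 1 − (-3) = 4 dB.
Ratio = 12 / 4 = 3.

3:1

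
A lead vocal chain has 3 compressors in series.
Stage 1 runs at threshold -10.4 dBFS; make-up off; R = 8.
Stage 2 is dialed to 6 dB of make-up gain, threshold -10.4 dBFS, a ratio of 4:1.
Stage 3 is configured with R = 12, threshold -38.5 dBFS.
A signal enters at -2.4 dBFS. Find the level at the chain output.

-35.6375 dBFS

Stage 1: -2.4 dBFS is 8 dB over -10.4 dBFS; at 8:1 that becomes 1 dB over, giving -9.4 dBFS.
Stage 2: -9.4 dBFS is 1 dB over -10.4 dBFS; at 4:1 that becomes 0.25 dB over, giving -10.15 dBFS; +6 dB make-up → -4.15 dBFS.
Stage 3: 34.35 dB above -38.5 dBFS, reduced 12:1 to 2.8625 dB above → -35.6375 dBFS.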